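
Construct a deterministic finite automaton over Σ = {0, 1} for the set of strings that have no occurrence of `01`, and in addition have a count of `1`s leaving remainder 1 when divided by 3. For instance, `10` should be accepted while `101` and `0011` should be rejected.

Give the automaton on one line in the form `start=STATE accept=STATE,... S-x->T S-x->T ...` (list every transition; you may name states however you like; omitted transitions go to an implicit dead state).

start=q0 accept=q2,q3 q0-0->q1 q0-1->q2 q1-0->q1 q1-1->q1 q2-0->q3 q2-1->q4 q3-0->q3 q3-1->q1 q4-0->q1 q4-1->q0

Handle the two conditions separately and then intersect. The first has 3 states tracking partial matches of the forbidden pattern `01`; the second has 3 states tracking the count of `1`s modulo 3. A product state is a pair (one from each), accepting exactly when both do. Minimizing collapses redundant product states.
5 states suffice.
        0   1  
>  q0   q1  q2 
   q1   q1  q1 
 * q2   q3  q4 
 * q3   q3  q1 
   q4   q1  q0 
(> = start, * = accepting)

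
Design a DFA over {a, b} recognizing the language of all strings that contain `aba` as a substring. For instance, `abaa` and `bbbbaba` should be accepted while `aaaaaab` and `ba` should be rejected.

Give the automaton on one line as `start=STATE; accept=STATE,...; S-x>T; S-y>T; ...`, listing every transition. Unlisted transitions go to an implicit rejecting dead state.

start=q0; accept=q3; q0-a>q1; q0-b>q0; q1-a>q1; q1-b>q2; q2-a>q3; q2-b>q0; q3-a>q3; q3-b>q3

Track how much of `aba` has been matched so far: state q0 is no progress, q3 is the absorbing accept state reached once `aba` has occurred. Intermediate states record partial matches; on a mismatch, fall back to the longest reusable overlap.
4 states suffice.
        a   b  
>  q0   q1  q0 
   q1   q1  q2 
   q2   q3  q0 
 * q3   q3  q3 
(> = start, * = accepting)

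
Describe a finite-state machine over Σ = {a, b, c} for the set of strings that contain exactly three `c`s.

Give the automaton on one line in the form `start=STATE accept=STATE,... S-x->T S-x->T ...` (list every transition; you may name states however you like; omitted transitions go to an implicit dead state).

Only the number of `c`s matters, and only up to 4. Make a chain s0 → s1 → s2 → s3 → s4 advanced by each `c` (with s4 absorbing); every other symbol self-loops. The accepting set is {s3}.
A 5-state machine:
        a   b   c  
>  s0   s0  s0  s1 
   s1   s1  s1  s2 
   s2   s2  s2  s3 
 * s3   s3  s3  s4 
   s4   s4  s4  s4 
(> = start, * = accepting)

start=s0 accept=s3 s0-a->s0 s0-b->s0 s0-c->s1 s1-a->s1 s1-b->s1 s1-c->s2 s2-a->s2 s2-b->s2 s2-c->s3 s3-a->s3 s3-b->s3 s3-c->s4 s4-a->s4 s4-b->s4 s4-c->s4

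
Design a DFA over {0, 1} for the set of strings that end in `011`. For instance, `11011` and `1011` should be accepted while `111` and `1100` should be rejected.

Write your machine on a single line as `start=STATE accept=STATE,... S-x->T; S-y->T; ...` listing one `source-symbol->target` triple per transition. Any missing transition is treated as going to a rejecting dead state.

Remember how much of `011` the current input suffix matches. State S0 means no match yet; S1 means the last symbol is `0`; S2 means the last 2 symbols are `01`; S3 means the last 3 symbols are `011`. Only S3 accepts. On a mismatch, fall back to the longest proper suffix that is still a prefix of `011`.
A 4-state machine:
        0   1  
>  S0   S1  S0 
   S1   S1  S2 
   S2   S1  S3 
 * S3   S1  S0 
(> = start, * = accepting)

start=S0; accept=S3; S0-0->S1; S0-1->S0; S1-0->S1; S1-1->S2; S2-0->S1; S2-1->S3; S3-0->S1; S3-1->S0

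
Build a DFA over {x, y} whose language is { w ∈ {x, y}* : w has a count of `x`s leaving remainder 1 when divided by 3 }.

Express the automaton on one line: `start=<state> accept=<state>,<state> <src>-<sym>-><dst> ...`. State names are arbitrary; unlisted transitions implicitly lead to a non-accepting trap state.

start=S0 accept=S1 S0-x->S1 S0-y->S0 S1-x->S2 S1-y->S1 S2-x->S0 S2-y->S2

The only thing that matters is how many `x`s have appeared, reduced mod 3. Use one state per residue: S0 for 0, …, S2 for 2. Reading `x` moves to the next residue; anything else stays put. S1 is accepting.
3 states suffice.
        x   y  
>  S0   S1  S0 
 * S1   S2  S1 
   S2   S0  S2 
(> = start, * = accepting)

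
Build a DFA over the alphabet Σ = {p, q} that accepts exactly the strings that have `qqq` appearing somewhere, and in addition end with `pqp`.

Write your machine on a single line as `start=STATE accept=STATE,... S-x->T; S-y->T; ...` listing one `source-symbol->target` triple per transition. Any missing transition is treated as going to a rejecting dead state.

start=S0; accept=S6; S0-p->S0; S0-q->S1; S1-p->S0; S1-q->S2; S2-p->S0; S2-q->S3; S3-p->S4; S3-q->S3; S4-p->S4; S4-q->S5; S5-p->S6; S5-q->S3; S6-p->S4; S6-q->S5

Run two small machines in parallel and take their product. The first has 4 states tracking whether and how much of `qqq` has been seen; the second has 4 states tracking how much of the suffix `pqp` has currently been matched. A product state is a pair (one from each), accepting exactly when both do. Minimizing collapses redundant product states.
A 7-state machine:
        p   q  
>  S0   S0  S1 
   S1   S0  S2 
   S2   S0  S3 
   S3   S4  S3 
   S4   S4  S5 
   S5   S6  S3 
 * S6   S4  S5 
(> = start, * = accepting)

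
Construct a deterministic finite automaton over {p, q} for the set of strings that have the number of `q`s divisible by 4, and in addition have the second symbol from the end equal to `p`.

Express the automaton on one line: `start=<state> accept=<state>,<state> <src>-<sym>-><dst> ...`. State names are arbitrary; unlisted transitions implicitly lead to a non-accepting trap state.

start=s0 accept=s3,s16 s0-p->s1 s0-q->s2 s1-p->s3 s1-q->s4 s2-p->s5 s2-q->s6 s3-p->s3 s3-q->s4 s4-p->s5 s4-q->s6 s5-p->s7 s5-q->s8 s6-p->s9 s6-q->s10 s7-p->s7 s7-q->s8 s8-p->s9 s8-q->s10 s9-p->s11 s9-q->s12 s10-p->s13 s10-q->s14 s11-p->s11 s11-q->s12 s12-p->s13 s12-q->s14 s13-p->s15 s13-q->s16 s14-p->s17 s14-q->s18 s15-p->s15 s15-q->s16 s16-p->s17 s16-q->s18 s17-p->s3 s17-q->s4 s18-p->s5 s18-q->s6

Build one automaton per condition and run them in lockstep. The first has 4 states tracking the count of `q`s modulo 4; the second has 7 states tracking the last 2 symbols read. A product state is a pair (one from each), accepting exactly when both do.
          p    q  
>  s0     s1   s2 
   s1     s3   s4 
   s2     s5   s6 
 * s3     s3   s4 
   s4     s5   s6 
   s5     s7   s8 
   s6     s9  s10 
   s7     s7   s8 
   s8     s9  s10 
   s9    s11  s12 
   s10   s13  s14 
   s11   s11  s12 
   s12   s13  s14 
   s13   s15  s16 
   s14   s17  s18 
   s15   s15  s16 
 * s16   s17  s18 
   s17    s3   s4 
   s18    s5   s6 
(> = start, * = accepting)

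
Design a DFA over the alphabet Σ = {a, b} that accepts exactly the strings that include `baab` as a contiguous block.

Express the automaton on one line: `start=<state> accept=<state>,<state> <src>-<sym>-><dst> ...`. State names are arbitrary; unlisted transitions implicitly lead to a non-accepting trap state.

States q0..q3 record the length of the longest prefix of `baab` that matches the current input suffix. Reaching q4 means `baab` has been seen, and we stay there forever. Accept from q4.
        a   b  
>  q0   q0  q1 
   q1   q2  q1 
   q2   q3  q1 
   q3   q0  q4 
 * q4   q4  q4 
(> = start, * = accepting)

start=q0 accept=q4 q0-a->q0 q0-b->q1 q1-a->q2 q1-b->q1 q2-a->q3 q2-b->q1 q3-a->q0 q3-b->q4 q4-a->q4 q4-b->q4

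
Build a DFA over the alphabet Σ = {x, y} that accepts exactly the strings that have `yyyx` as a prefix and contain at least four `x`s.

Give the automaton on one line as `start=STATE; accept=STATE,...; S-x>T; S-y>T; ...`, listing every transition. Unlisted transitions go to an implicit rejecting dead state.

start=q0; accept=q13,q14; q0-x>q1; q0-y>q2; q1-x>q3; q1-y>q1; q2-x>q1; q2-y>q4; q3-x>q5; q3-y>q3; q4-x>q1; q4-y>q6; q5-x>q7; q5-y>q5; q6-x>q8; q6-y>q9; q7-x>q10; q7-y>q7; q8-x>q11; q8-y>q8; q9-x>q1; q9-y>q9; q10-x>q10; q10-y>q10; q11-x>q12; q11-y>q11; q12-x>q13; q12-y>q12; q13-x>q14; q13-y>q13; q14-x>q14; q14-y>q14

Handle the two conditions separately and then intersect. One (6 states) tracks whether the input so far still matches the prefix `yyyx`; the other (6 states) tracks the count of `x`s, saturating at 5. Each combined state is a pair, one component from each; accept when both components accept.
A 15-state machine:
          x    y  
>  q0     q1   q2 
   q1     q3   q1 
   q2     q1   q4 
   q3     q5   q3 
   q4     q1   q6 
   q5     q7   q5 
   q6     q8   q9 
   q7    q10   q7 
   q8    q11   q8 
   q9     q1   q9 
   q10   q10  q10 
   q11   q12  q11 
   q12   q13  q12 
 * q13   q14  q13 
 * q14   q14  q14 
(> = start, * = accepting)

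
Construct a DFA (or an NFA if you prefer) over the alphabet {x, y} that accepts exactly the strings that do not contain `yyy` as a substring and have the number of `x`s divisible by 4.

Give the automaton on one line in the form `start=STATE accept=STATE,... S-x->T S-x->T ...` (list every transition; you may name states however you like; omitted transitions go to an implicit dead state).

Handle the two conditions separately and then intersect. The first has 4 states tracking partial matches of the forbidden pattern `yyy`; the second has 4 states tracking the count of `x`s modulo 4. A product state is a pair (one from each), accepting exactly when both do. Equivalent product states are then merged.
       x  y 
>* A   B  C 
   B   D  E 
 * C   B  F 
   D   G  H 
   E   D  I 
 * F   B  J 
   G   A  K 
   H   G  L 
   I   D  J 
   J   J  J 
   K   A  M 
   L   G  J 
   M   A  J 
(> = start, * = accepting)

start=A accept=A,C,F A-x->B A-y->C B-x->D B-y->E C-x->B C-y->F D-x->G D-y->H E-x->D E-y->I F-x->B F-y->J G-x->A G-y->K H-x->G H-y->L I-x->D I-y->J J-x->J J-y->J K-x->A K-y->M L-x->G L-y->J M-x->A M-y->J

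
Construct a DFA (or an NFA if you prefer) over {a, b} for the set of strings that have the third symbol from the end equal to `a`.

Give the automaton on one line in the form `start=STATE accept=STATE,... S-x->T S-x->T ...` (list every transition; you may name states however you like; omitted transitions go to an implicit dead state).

A DFA must remember the last 3 symbols (since which symbol is third-to-last isn't known until the input ends). Use one state per possible window of the last ≤3 symbols; accept from those whose window starts with `a`.
          a    b  
>  S0     S1   S2 
   S1     S3   S4 
   S2     S5   S6 
   S3     S7   S8 
   S4     S9  S10 
   S5    S11  S12 
   S6    S13  S14 
 * S7     S7   S8 
 * S8     S9  S10 
 * S9    S11  S12 
 * S10   S13  S14 
   S11    S7   S8 
   S12    S9  S10 
   S13   S11  S12 
   S14   S13  S14 
(> = start, * = accepting)

start=S0 accept=S7,S8,S9,S10 S0-a->S1 S0-b->S2 S1-a->S3 S1-b->S4 S2-a->S5 S2-b->S6 S3-a->S7 S3-b->S8 S4-a->S9 S4-b->S10 S5-a->S11 S5-b->S12 S6-a->S13 S6-b->S14 S7-a->S7 S7-b->S8 S8-a->S9 S8-b->S10 S9-a->S11 S9-b->S12 S10-a->S13 S10-b->S14 S11-a->S7 S11-b->S8 S12-a->S9 S12-b->S10 S13-a->S11 S13-b->S12 S14-a->S13 S14-b->S14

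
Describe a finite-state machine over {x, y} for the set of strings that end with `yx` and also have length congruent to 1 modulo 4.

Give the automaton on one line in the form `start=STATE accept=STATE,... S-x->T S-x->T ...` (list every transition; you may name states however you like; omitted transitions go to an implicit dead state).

start=A accept=F A-x->B A-y->B B-x->C B-y->C C-x->D C-y->D D-x->A D-y->E E-x->F E-y->B F-x->C F-y->C

Build one automaton per condition and run them in lockstep. One (3 states) tracks how much of the suffix `yx` has currently been matched; the other (4 states) tracks the input length modulo 4. Each combined state is a pair, one component from each; accept when both components accept. Equivalent product states are then merged.
6 states suffice.
       x  y 
>  A   B  B 
   B   C  C 
   C   D  D 
   D   A  E 
   E   F  B 
 * F   C  C 
(> = start, * = accepting)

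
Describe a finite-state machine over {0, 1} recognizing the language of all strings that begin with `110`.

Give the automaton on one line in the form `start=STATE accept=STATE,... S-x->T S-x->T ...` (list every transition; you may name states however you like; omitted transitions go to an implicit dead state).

start=s0 accept=s3 s0-0->s4 s0-1->s1 s1-0->s4 s1-1->s2 s2-0->s3 s2-1->s4 s3-0->s3 s3-1->s3 s4-0->s4 s4-1->s4

Walk along `110` while the input agrees: from s0 take `1` to s1, and so on. Any deviation drops to the rejecting sink s4. Once s3 is reached the prefix is confirmed and every continuation is accepted.
5 states suffice.
        0   1  
>  s0   s4  s1 
   s1   s4  s2 
   s2   s3  s4 
 * s3   s3  s3 
   s4   s4  s4 
(> = start, * = accepting)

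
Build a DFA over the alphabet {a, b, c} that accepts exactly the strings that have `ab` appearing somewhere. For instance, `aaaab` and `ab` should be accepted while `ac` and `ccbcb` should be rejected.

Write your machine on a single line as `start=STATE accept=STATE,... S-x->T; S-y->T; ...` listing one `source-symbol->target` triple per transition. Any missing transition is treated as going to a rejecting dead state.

States q0..q1 record the length of the longest prefix of `ab` that matches the current input suffix. Reaching q2 means `ab` has been seen, and we stay there forever. Accept from q2.
3 states suffice.
        a   b   c  
>  q0   q1  q0  q0 
   q1   q1  q2  q0 
 * q2   q2  q2  q2 
(> = start, * = accepting)

start=q0; accept=q2; q0-a->q1; q0-b->q0; q0-c->q0; q1-a->q1; q1-b->q2; q1-c->q0; q2-a->q2; q2-b->q2; q2-c->q2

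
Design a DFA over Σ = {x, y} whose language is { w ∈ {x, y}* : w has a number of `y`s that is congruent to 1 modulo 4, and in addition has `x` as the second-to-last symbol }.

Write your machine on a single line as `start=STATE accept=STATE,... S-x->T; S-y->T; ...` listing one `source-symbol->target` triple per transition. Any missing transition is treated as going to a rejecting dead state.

Build one automaton per condition and run them in lockstep. One (4 states) tracks the count of `y`s modulo 4; the other (7 states) tracks the last 2 symbols read. Each combined state is a pair, one component from each; accept when both components accept.
With 19 states:
       x  y 
>  A   B  C 
   B   D  E 
   C   F  G 
   D   D  E 
 * E   F  G 
   F   H  I 
   G   J  K 
 * H   H  I 
   I   J  K 
   J   L  M 
   K   N  O 
   L   L  M 
   M   N  O 
   N   P  Q 
   O   R  S 
   P   P  Q 
   Q   R  S 
   R   D  E 
   S   F  G 
(> = start, * = accepting)

start=A; accept=E,H; A-x->B; A-y->C; B-x->D; B-y->E; C-x->F; C-y->G; D-x->D; D-y->E; E-x->F; E-y->G; F-x->H; F-y->I; G-x->J; G-y->K; H-x->H; H-y->I; I-x->J; I-y->K; J-x->L; J-y->M; K-x->N; K-y->O; L-x->L; L-y->M; M-x->N; M-y->O; N-x->P; N-y->Q; O-x->R; O-y->S; P-x->P; P-y->Q; Q-x->R; Q-y->S; R-x->D; R-y->E; S-x->F; S-y->G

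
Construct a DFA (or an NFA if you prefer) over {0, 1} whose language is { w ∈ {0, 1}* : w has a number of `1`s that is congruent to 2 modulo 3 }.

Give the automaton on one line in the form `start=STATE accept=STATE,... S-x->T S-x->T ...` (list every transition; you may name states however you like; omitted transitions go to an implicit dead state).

start=s0 accept=s2 s0-0->s0 s0-1->s1 s1-0->s1 s1-1->s2 s2-0->s2 s2-1->s0

The only thing that matters is how many `1`s have appeared, reduced mod 3. Use one state per residue: s0 for 0, …, s2 for 2. Reading `1` moves to the next residue; anything else stays put. s2 is accepting.
With 3 states:
        0   1  
>  s0   s0  s1 
   s1   s1  s2 
 * s2   s2  s0 
(> = start, * = accepting)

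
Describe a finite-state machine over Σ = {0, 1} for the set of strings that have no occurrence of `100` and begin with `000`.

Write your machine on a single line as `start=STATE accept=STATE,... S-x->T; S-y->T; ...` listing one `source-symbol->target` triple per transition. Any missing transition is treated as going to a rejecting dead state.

Handle the two conditions separately and then intersect. The first has 4 states tracking partial matches of the forbidden pattern `100`; the second has 5 states tracking whether the input so far still matches the prefix `000`. A product state is a pair (one from each), accepting exactly when both do.
        0   1  
>  S0   S1  S2 
   S1   S3  S2 
   S2   S4  S2 
   S3   S5  S2 
   S4   S6  S2 
 * S5   S5  S7 
   S6   S6  S6 
 * S7   S8  S7 
 * S8   S9  S7 
   S9   S9  S9 
(> = start, * = accepting)

start=S0; accept=S5,S7,S8; S0-0->S1; S0-1->S2; S1-0->S3; S1-1->S2; S2-0->S4; S2-1->S2; S3-0->S5; S3-1->S2; S4-0->S6; S4-1->S2; S5-0->S5; S5-1->S7; S6-0->S6; S6-1->S6; S7-0->S8; S7-1->S7; S8-0->S9; S8-1->S7; S9-0->S9; S9-1->S9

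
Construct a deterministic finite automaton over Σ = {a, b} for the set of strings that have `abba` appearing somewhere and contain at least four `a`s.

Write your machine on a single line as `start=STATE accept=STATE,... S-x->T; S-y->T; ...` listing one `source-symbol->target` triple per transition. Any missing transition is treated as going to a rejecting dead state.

Run two small machines in parallel and take their product. The first has 5 states tracking whether and how much of `abba` has been seen; the second has 6 states tracking the count of `a`s, saturating at 5. A product state is a pair (one from each), accepting exactly when both do. After merging equivalent states the machine shrinks.
With 15 states:
          a    b  
>  s0     s1   s0 
   s1     s2   s3 
   s2     s4   s5 
   s3     s2   s6 
   s4     s4   s7 
   s5     s4   s8 
   s6     s9  s10 
   s7     s4  s11 
   s8    s12  s13 
   s9    s12   s9 
   s10    s2  s10 
   s11   s14  s13 
   s12   s14  s12 
   s13    s4  s13 
 * s14   s14  s14 
(> = start, * = accepting)

start=s0; accept=s14; s0-a->s1; s0-b->s0; s1-a->s2; s1-b->s3; s2-a->s4; s2-b->s5; s3-a->s2; s3-b->s6; s4-a->s4; s4-b->s7; s5-a->s4; s5-b->s8; s6-a->s9; s6-b->s10; s7-a->s4; s7-b->s11; s8-a->s12; s8-b->s13; s9-a->s12; s9-b->s9; s10-a->s2; s10-b->s10; s11-a->s14; s11-b->s13; s12-a->s14; s12-b->s12; s13-a->s4; s13-b->s13; s14-a->s14; s14-b->s14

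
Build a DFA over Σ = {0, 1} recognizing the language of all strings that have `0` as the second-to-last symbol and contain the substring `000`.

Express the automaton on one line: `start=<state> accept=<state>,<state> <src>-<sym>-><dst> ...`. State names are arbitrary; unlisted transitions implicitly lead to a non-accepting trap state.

start=S0 accept=S3,S4 S0-0->S1 S0-1->S0 S1-0->S2 S1-1->S0 S2-0->S3 S2-1->S0 S3-0->S3 S3-1->S4 S4-0->S5 S4-1->S6 S5-0->S3 S5-1->S4 S6-0->S5 S6-1->S6

Run two small machines in parallel and take their product. One (7 states) tracks the last 2 symbols read; the other (4 states) tracks whether and how much of `000` has been seen. Each combined state is a pair, one component from each; accept when both components accept. Equivalent product states are then merged.
With 7 states:
        0   1  
>  S0   S1  S0 
   S1   S2  S0 
   S2   S3  S0 
 * S3   S3  S4 
 * S4   S5  S6 
   S5   S3  S4 
   S6   S5  S6 
(> = start, * = accepting)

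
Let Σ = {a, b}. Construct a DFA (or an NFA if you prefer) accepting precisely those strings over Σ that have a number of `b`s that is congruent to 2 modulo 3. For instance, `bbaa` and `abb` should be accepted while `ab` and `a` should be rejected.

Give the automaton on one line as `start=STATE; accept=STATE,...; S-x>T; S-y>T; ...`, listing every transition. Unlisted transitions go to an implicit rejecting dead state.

The only thing that matters is how many `b`s have appeared, reduced mod 3. Use one state per residue: s0 for 0, …, s2 for 2. Reading `b` moves to the next residue; anything else stays put. s2 is accepting.
3 states suffice.
        a   b  
>  s0   s0  s1 
   s1   s1  s2 
 * s2   s2  s0 
(> = start, * = accepting)

start=s0; accept=s2; s0-a>s0; s0-b>s1; s1-a>s1; s1-b>s2; s2-a>s2; s2-b>s0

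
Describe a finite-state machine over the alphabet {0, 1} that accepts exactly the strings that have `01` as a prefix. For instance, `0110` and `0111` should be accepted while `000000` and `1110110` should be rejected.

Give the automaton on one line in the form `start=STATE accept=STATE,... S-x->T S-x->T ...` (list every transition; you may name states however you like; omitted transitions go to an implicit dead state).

start=A accept=C A-0->B A-1->D B-0->D B-1->C C-0->C C-1->C D-0->D D-1->D

Check the first 2 symbols one by one: A through B record how many have matched `01` so far; any wrong symbol goes to the dead state D. After all 2 match we enter the accepting sink C.
A 4-state machine:
       0  1 
>  A   B  D 
   B   D  C 
 * C   C  C 
   D   D  D 
(> = start, * = accepting)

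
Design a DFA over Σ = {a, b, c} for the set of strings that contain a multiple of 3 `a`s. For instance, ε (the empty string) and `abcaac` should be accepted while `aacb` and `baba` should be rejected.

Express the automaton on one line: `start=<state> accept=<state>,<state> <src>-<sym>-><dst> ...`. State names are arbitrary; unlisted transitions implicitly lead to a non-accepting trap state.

start=q0 accept=q0 q0-a->q1 q0-b->q0 q0-c->q0 q1-a->q2 q1-b->q1 q1-c->q1 q2-a->q0 q2-b->q2 q2-c->q2

The only thing that matters is how many `a`s have appeared, reduced mod 3. Use one state per residue: q0 for 0, …, q2 for 2. Reading `a` moves to the next residue; anything else stays put. q0 is accepting.
3 states suffice.
        a   b   c  
>* q0   q1  q0  q0 
   q1   q2  q1  q1 
   q2   q0  q2  q2 
(> = start, * = accepting)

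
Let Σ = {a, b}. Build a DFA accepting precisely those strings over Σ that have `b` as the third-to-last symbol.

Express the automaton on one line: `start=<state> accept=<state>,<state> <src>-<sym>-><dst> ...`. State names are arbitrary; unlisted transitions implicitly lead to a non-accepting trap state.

Because acceptance depends on a position counted from the end, the machine has to buffer the most recent 3 symbols. Make each state the string of the last up-to-3 symbols read; on input `x` shift the window left and append `x`. Accept when the buffered window has length 3 and begins with `b`.
With 15 states:
          a    b  
>  s0     s1   s2 
   s1     s3   s4 
   s2     s5   s6 
   s3     s7   s8 
   s4     s9  s10 
   s5    s11  s12 
   s6    s13  s14 
   s7     s7   s8 
   s8     s9  s10 
   s9    s11  s12 
   s10   s13  s14 
 * s11    s7   s8 
 * s12    s9  s10 
 * s13   s11  s12 
 * s14   s13  s14 
(> = start, * = accepting)

start=s0 accept=s11,s12,s13,s14 s0-a->s1 s0-b->s2 s1-a->s3 s1-b->s4 s2-a->s5 s2-b->s6 s3-a->s7 s3-b->s8 s4-a->s9 s4-b->s10 s5-a->s11 s5-b->s12 s6-a->s13 s6-b->s14 s7-a->s7 s7-b->s8 s8-a->s9 s8-b->s10 s9-a->s11 s9-b->s12 s10-a->s13 s10-b->s14 s11-a->s7 s11-b->s8 s12-a->s9 s12-b->s10 s13-a->s11 s13-b->s12 s14-a->s13 s14-b->s14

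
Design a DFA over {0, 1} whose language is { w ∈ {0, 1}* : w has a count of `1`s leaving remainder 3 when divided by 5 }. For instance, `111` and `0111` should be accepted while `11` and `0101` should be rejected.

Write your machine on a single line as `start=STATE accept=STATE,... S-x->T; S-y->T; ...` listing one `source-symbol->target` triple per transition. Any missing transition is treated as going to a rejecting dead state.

start=q0; accept=q3; q0-0->q0; q0-1->q1; q1-0->q1; q1-1->q2; q2-0->q2; q2-1->q3; q3-0->q3; q3-1->q4; q4-0->q4; q4-1->q0

The only thing that matters is how many `1`s have appeared, reduced mod 5. Use one state per residue: q0 for 0, …, q4 for 4. Reading `1` moves to the next residue; anything else stays put. q3 is accepting.
5 states suffice.
        0   1  
>  q0   q0  q1 
   q1   q1  q2 
   q2   q2  q3 
 * q3   q3  q4 
   q4   q4  q0 
(> = start, * = accepting)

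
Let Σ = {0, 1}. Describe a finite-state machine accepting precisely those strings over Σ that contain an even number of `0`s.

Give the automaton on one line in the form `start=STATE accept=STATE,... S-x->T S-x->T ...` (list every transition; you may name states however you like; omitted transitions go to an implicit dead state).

Keep the running count of `0`s modulo 2: each `0` advances along the cycle S0 → S1 → S0 while other symbols loop. Accept at S0.
A 2-state machine:
        0   1  
>* S0   S1  S0 
   S1   S0  S1 
(> = start, * = accepting)

start=S0 accept=S0 S0-0->S1 S0-1->S0 S1-0->S0 S1-1->S1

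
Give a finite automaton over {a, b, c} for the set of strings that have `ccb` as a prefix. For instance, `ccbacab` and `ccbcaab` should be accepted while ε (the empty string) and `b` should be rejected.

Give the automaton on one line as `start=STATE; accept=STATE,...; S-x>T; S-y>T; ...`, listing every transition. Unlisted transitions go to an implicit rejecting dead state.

start=S0; accept=S3; S0-a>S4; S0-b>S4; S0-c>S1; S1-a>S4; S1-b>S4; S1-c>S2; S2-a>S4; S2-b>S3; S2-c>S4; S3-a>S3; S3-b>S3; S3-c>S3; S4-a>S4; S4-b>S4; S4-c>S4

Walk along `ccb` while the input agrees: from S0 take `c` to S1, and so on. Any deviation drops to the rejecting sink S4. Once S3 is reached the prefix is confirmed and every continuation is accepted.
A 5-state machine:
        a   b   c  
>  S0   S4  S4  S1 
   S1   S4  S4  S2 
   S2   S4  S3  S4 
 * S3   S3  S3  S3 
   S4   S4  S4  S4 
(> = start, * = accepting)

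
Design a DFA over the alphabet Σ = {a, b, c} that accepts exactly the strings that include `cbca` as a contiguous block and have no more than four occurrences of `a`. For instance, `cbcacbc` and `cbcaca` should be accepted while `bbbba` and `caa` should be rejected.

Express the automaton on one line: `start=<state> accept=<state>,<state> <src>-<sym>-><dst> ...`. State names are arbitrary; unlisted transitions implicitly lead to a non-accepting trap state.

start=s0 accept=s14,s17,s19,s20 s0-a->s1 s0-b->s0 s0-c->s2 s1-a->s3 s1-b->s1 s1-c->s4 s2-a->s1 s2-b->s5 s2-c->s2 s3-a->s6 s3-b->s3 s3-c->s7 s4-a->s3 s4-b->s8 s4-c->s4 s5-a->s1 s5-b->s0 s5-c->s9 s6-a->s10 s6-b->s6 s6-c->s11 s7-a->s6 s7-b->s12 s7-c->s7 s8-a->s3 s8-b->s1 s8-c->s13 s9-a->s14 s9-b->s5 s9-c->s2 s10-a->s10 s10-b->s10 s10-c->s10 s11-a->s10 s11-b->s15 s11-c->s11 s12-a->s6 s12-b->s3 s12-c->s16 s13-a->s17 s13-b->s8 s13-c->s4 s14-a->s17 s14-b->s14 s14-c->s14 s15-a->s10 s15-b->s6 s15-c->s18 s16-a->s19 s16-b->s12 s16-c->s7 s17-a->s19 s17-b->s17 s17-c->s17 s18-a->s20 s18-b->s15 s18-c->s11 s19-a->s20 s19-b->s19 s19-c->s19 s20-a->s10 s20-b->s20 s20-c->s20

Build one automaton per condition and run them in lockstep. One (5 states) tracks whether and how much of `cbca` has been seen; the other (6 states) tracks the count of `a`s, saturating at 5. Each combined state is a pair, one component from each; accept when both components accept. Equivalent product states are then merged.
A 21-state machine:
          a    b    c  
>  s0     s1   s0   s2 
   s1     s3   s1   s4 
   s2     s1   s5   s2 
   s3     s6   s3   s7 
   s4     s3   s8   s4 
   s5     s1   s0   s9 
   s6    s10   s6  s11 
   s7     s6  s12   s7 
   s8     s3   s1  s13 
   s9    s14   s5   s2 
   s10   s10  s10  s10 
   s11   s10  s15  s11 
   s12    s6   s3  s16 
   s13   s17   s8   s4 
 * s14   s17  s14  s14 
   s15   s10   s6  s18 
   s16   s19  s12   s7 
 * s17   s19  s17  s17 
   s18   s20  s15  s11 
 * s19   s20  s19  s19 
 * s20   s10  s20  s20 
(> = start, * = accepting)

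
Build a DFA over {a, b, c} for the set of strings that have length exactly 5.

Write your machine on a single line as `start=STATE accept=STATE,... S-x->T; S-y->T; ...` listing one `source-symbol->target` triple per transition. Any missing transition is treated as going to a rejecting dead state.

Count input length up to 6: every symbol moves from S0 toward S6, which means 'more than 5' and absorbs. Accept from {S5}.
A 7-state machine:
        a   b   c  
>  S0   S1  S1  S1 
   S1   S2  S2  S2 
   S2   S3  S3  S3 
   S3   S4  S4  S4 
   S4   S5  S5  S5 
 * S5   S6  S6  S6 
   S6   S6  S6  S6 
(> = start, * = accepting)

start=S0; accept=S5; S0-a->S1; S0-b->S1; S0-c->S1; S1-a->S2; S1-b->S2; S1-c->S2; S2-a->S3; S2-b->S3; S2-c->S3; S3-a->S4; S3-b->S4; S3-c->S4; S4-a->S5; S4-b->S5; S4-c->S5; S5-a->S6; S5-b->S6; S5-c->S6; S6-a->S6; S6-b->S6; S6-c->S6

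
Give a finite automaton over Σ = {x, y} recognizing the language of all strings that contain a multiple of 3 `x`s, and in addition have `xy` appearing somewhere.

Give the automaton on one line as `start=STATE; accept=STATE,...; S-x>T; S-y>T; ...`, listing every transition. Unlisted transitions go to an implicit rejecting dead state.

start=q0; accept=q6; q0-x>q1; q0-y>q0; q1-x>q2; q1-y>q3; q2-x>q4; q2-y>q5; q3-x>q5; q3-y>q3; q4-x>q1; q4-y>q6; q5-x>q6; q5-y>q5; q6-x>q3; q6-y>q6

Build one automaton per condition and run them in lockstep. The first has 3 states tracking the count of `x`s modulo 3; the second has 3 states tracking whether and how much of `xy` has been seen. A product state is a pair (one from each), accepting exactly when both do.
A 7-state machine:
        x   y  
>  q0   q1  q0 
   q1   q2  q3 
   q2   q4  q5 
   q3   q5  q3 
   q4   q1  q6 
   q5   q6  q5 
 * q6   q3  q6 
(> = start, * = accepting)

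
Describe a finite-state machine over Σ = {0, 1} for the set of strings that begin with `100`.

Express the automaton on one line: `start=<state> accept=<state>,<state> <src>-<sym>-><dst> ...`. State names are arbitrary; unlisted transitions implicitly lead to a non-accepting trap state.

Check the first 3 symbols one by one: A through C record how many have matched `100` so far; any wrong symbol goes to the dead state E. After all 3 match we enter the accepting sink D.
With 5 states:
       0  1 
>  A   E  B 
   B   C  E 
   C   D  E 
 * D   D  D 
   E   E  E 
(> = start, * = accepting)

start=A accept=D A-0->E A-1->B B-0->C B-1->E C-0->D C-1->E D-0->D D-1->D E-0->E E-1->E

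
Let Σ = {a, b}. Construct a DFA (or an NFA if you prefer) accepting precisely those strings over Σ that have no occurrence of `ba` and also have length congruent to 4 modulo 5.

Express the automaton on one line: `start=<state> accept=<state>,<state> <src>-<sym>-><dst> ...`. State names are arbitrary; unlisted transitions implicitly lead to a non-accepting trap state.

Handle the two conditions separately and then intersect. One (3 states) tracks partial matches of the forbidden pattern `ba`; the other (5 states) tracks the input length modulo 5. Each combined state is a pair, one component from each; accept when both components accept. Minimizing collapses redundant product states.
An 11-state machine:
          a    b  
>  q0     q1   q2 
   q1     q3   q4 
   q2     q5   q4 
   q3     q6   q7 
   q4     q5   q7 
   q5     q5   q5 
   q6     q8   q9 
   q7     q5   q9 
 * q8     q0  q10 
 * q9     q5  q10 
   q10    q5   q2 
(> = start, * = accepting)

start=q0 accept=q8,q9 q0-a->q1 q0-b->q2 q1-a->q3 q1-b->q4 q2-a->q5 q2-b->q4 q3-a->q6 q3-b->q7 q4-a->q5 q4-b->q7 q5-a->q5 q5-b->q5 q6-a->q8 q6-b->q9 q7-a->q5 q7-b->q9 q8-a->q0 q8-b->q10 q9-a->q5 q9-b->q10 q10-a->q5 q10-b->q2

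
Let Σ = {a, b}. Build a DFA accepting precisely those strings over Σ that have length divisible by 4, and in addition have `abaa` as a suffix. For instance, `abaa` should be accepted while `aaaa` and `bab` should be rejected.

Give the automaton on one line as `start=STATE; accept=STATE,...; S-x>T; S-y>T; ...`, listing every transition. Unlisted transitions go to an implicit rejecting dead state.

Run two small machines in parallel and take their product. One (4 states) tracks the input length modulo 4; the other (5 states) tracks how much of the suffix `abaa` has currently been matched. Each combined state is a pair, one component from each; accept when both components accept.
A 20-state machine:
          a    b  
>  q0     q1   q2 
   q1     q3   q4 
   q2     q3   q5 
   q3     q6   q7 
   q4     q8   q9 
   q5     q6   q9 
   q6    q10  q11 
   q7    q12   q0 
   q8    q13  q11 
   q9    q10   q0 
   q10    q1  q14 
   q11   q15   q2 
   q12   q16  q14 
 * q13    q1  q14 
   q14   q17   q5 
   q15   q18   q4 
   q16    q3   q4 
   q17   q19   q7 
   q18    q6   q7 
   q19   q10  q11 
(> = start, * = accepting)

start=q0; accept=q13; q0-a>q1; q0-b>q2; q1-a>q3; q1-b>q4; q2-a>q3; q2-b>q5; q3-a>q6; q3-b>q7; q4-a>q8; q4-b>q9; q5-a>q6; q5-b>q9; q6-a>q10; q6-b>q11; q7-a>q12; q7-b>q0; q8-a>q13; q8-b>q11; q9-a>q10; q9-b>q0; q10-a>q1; q10-b>q14; q11-a>q15; q11-b>q2; q12-a>q16; q12-b>q14; q13-a>q1; q13-b>q14; q14-a>q17; q14-b>q5; q15-a>q18; q15-b>q4; q16-a>q3; q16-b>q4; q17-a>q19; q17-b>q7; q18-a>q6; q18-b>q7; q19-a>q10; q19-b>q11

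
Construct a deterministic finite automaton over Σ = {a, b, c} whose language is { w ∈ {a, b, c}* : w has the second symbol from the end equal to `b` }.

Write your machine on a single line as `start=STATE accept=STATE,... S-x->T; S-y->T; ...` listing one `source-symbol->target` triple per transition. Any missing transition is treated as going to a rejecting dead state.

A DFA must remember the last 2 symbols (since which symbol is second-to-last isn't known until the input ends). Use one state per possible window of the last ≤2 symbols; accept from those whose window starts with `b`.
          a    b    c  
>  S0     S1   S2   S3 
   S1     S4   S5   S6 
   S2     S7   S8   S9 
   S3    S10  S11  S12 
   S4     S4   S5   S6 
   S5     S7   S8   S9 
   S6    S10  S11  S12 
 * S7     S4   S5   S6 
 * S8     S7   S8   S9 
 * S9    S10  S11  S12 
   S10    S4   S5   S6 
   S11    S7   S8   S9 
   S12   S10  S11  S12 
(> = start, * = accepting)

start=S0; accept=S7,S8,S9; S0-a->S1; S0-b->S2; S0-c->S3; S1-a->S4; S1-b->S5; S1-c->S6; S2-a->S7; S2-b->S8; S2-c->S9; S3-a->S10; S3-b->S11; S3-c->S12; S4-a->S4; S4-b->S5; S4-c->S6; S5-a->S7; S5-b->S8; S5-c->S9; S6-a->S10; S6-b->S11; S6-c->S12; S7-a->S4; S7-b->S5; S7-c->S6; S8-a->S7; S8-b->S8; S8-c->S9; S9-a->S10; S9-b->S11; S9-c->S12; S10-a->S4; S10-b->S5; S10-c->S6; S11-a->S7; S11-b->S8; S11-c->S9; S12-a->S10; S12-b->S11; S12-c->S12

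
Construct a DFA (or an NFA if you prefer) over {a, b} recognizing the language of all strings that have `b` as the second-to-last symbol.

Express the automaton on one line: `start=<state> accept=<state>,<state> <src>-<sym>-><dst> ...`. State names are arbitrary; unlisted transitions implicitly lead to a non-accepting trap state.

start=S0 accept=S5,S6 S0-a->S1 S0-b->S2 S1-a->S3 S1-b->S4 S2-a->S5 S2-b->S6 S3-a->S3 S3-b->S4 S4-a->S5 S4-b->S6 S5-a->S3 S5-b->S4 S6-a->S5 S6-b->S6

A DFA must remember the last 2 symbols (since which symbol is second-to-last isn't known until the input ends). Use one state per possible window of the last ≤2 symbols; accept from those whose window starts with `b`.
With 7 states:
        a   b  
>  S0   S1  S2 
   S1   S3  S4 
   S2   S5  S6 
   S3   S3  S4 
   S4   S5  S6 
 * S5   S3  S4 
 * S6   S5  S6 
(> = start, * = accepting)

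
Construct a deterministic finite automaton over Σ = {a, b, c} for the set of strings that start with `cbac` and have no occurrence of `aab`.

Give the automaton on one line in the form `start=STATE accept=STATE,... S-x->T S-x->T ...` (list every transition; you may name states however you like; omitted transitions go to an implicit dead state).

Handle the two conditions separately and then intersect. The first has 6 states tracking whether the input so far still matches the prefix `cbac`; the second has 4 states tracking partial matches of the forbidden pattern `aab`. A product state is a pair (one from each), accepting exactly when both do. Equivalent product states are then merged.
With 8 states:
        a   b   c  
>  S0   S1  S1  S2 
   S1   S1  S1  S1 
   S2   S1  S3  S1 
   S3   S4  S1  S1 
   S4   S1  S1  S5 
 * S5   S6  S5  S5 
 * S6   S7  S5  S5 
 * S7   S7  S1  S5 
(> = start, * = accepting)

start=S0 accept=S5,S6,S7 S0-a->S1 S0-b->S1 S0-c->S2 S1-a->S1 S1-b->S1 S1-c->S1 S2-a->S1 S2-b->S3 S2-c->S1 S3-a->S4 S3-b->S1 S3-c->S1 S4-a->S1 S4-b->S1 S4-c->S5 S5-a->S6 S5-b->S5 S5-c->S5 S6-a->S7 S6-b->S5 S6-c->S5 S7-a->S7 S7-b->S1 S7-c->S5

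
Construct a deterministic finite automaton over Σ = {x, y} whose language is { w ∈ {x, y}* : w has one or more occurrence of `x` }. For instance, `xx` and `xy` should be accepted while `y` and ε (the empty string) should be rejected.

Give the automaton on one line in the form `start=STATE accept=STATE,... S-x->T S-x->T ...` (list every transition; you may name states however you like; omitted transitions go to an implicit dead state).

Only the number of `x`s matters, and only up to 2. Make a chain S0 → S1 → S2 advanced by each `x` (with S2 absorbing); every other symbol self-loops. The accepting set is {S1, S2}.
        x   y  
>  S0   S1  S0 
 * S1   S2  S1 
 * S2   S2  S2 
(> = start, * = accepting)

start=S0 accept=S1,S2 S0-x->S1 S0-y->S0 S1-x->S2 S1-y->S1 S2-x->S2 S2-y->S2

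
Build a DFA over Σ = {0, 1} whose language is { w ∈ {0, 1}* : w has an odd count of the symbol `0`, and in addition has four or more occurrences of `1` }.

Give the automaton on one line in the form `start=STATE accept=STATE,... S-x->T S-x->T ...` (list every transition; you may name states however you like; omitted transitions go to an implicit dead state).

start=q0 accept=q9,q11 q0-0->q1 q0-1->q2 q1-0->q0 q1-1->q3 q2-0->q3 q2-1->q4 q3-0->q2 q3-1->q5 q4-0->q5 q4-1->q6 q5-0->q4 q5-1->q7 q6-0->q7 q6-1->q8 q7-0->q6 q7-1->q9 q8-0->q9 q8-1->q10 q9-0->q8 q9-1->q11 q10-0->q11 q10-1->q10 q11-0->q10 q11-1->q11

Handle the two conditions separately and then intersect. The first has 2 states tracking the count of `0`s modulo 2; the second has 6 states tracking the count of `1`s, saturating at 5. A product state is a pair (one from each), accepting exactly when both do.
12 states suffice.
          0    1  
>  q0     q1   q2 
   q1     q0   q3 
   q2     q3   q4 
   q3     q2   q5 
   q4     q5   q6 
   q5     q4   q7 
   q6     q7   q8 
   q7     q6   q9 
   q8     q9  q10 
 * q9     q8  q11 
   q10   q11  q10 
 * q11   q10  q11 
(> = start, * = accepting)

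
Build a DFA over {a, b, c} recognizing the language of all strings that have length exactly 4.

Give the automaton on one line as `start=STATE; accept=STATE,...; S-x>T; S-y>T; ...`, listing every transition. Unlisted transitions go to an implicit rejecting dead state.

start=s0; accept=s4; s0-a>s1; s0-b>s1; s0-c>s1; s1-a>s2; s1-b>s2; s1-c>s2; s2-a>s3; s2-b>s3; s2-c>s3; s3-a>s4; s3-b>s4; s3-c>s4; s4-a>s5; s4-b>s5; s4-c>s5; s5-a>s5; s5-b>s5; s5-c>s5

We only need to distinguish lengths 0, 1, …, 4, and '>4'. Chain s0 → s1 → s2 → s3 → s4 → s5 on every symbol, with s5 looping. Accepting states: {s4}.
        a   b   c  
>  s0   s1  s1  s1 
   s1   s2  s2  s2 
   s2   s3  s3  s3 
   s3   s4  s4  s4 
 * s4   s5  s5  s5 
   s5   s5  s5  s5 
(> = start, * = accepting)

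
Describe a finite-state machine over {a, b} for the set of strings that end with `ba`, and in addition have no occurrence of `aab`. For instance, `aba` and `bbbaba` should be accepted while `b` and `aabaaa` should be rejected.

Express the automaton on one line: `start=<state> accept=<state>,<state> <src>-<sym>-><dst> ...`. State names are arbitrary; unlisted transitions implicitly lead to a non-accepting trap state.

start=q0 accept=q4 q0-a->q1 q0-b->q2 q1-a->q3 q1-b->q2 q2-a->q4 q2-b->q2 q3-a->q3 q3-b->q5 q4-a->q3 q4-b->q2 q5-a->q6 q5-b->q5 q6-a->q7 q6-b->q5 q7-a->q7 q7-b->q5

Handle the two conditions separately and then intersect. One (3 states) tracks how much of the suffix `ba` has currently been matched; the other (4 states) tracks partial matches of the forbidden pattern `aab`. Each combined state is a pair, one component from each; accept when both components accept.
        a   b  
>  q0   q1  q2 
   q1   q3  q2 
   q2   q4  q2 
   q3   q3  q5 
 * q4   q3  q2 
   q5   q6  q5 
   q6   q7  q5 
   q7   q7  q5 
(> = start, * = accepting)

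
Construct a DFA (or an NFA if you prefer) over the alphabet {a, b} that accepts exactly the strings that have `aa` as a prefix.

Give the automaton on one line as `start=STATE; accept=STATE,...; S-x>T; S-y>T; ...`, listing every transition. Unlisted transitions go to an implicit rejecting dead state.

start=S0; accept=S2; S0-a>S1; S0-b>S3; S1-a>S2; S1-b>S3; S2-a>S2; S2-b>S2; S3-a>S3; S3-b>S3

Walk along `aa` while the input agrees: from S0 take `a` to S1, and so on. Any deviation drops to the rejecting sink S3. Once S2 is reached the prefix is confirmed and every continuation is accepted.
        a   b  
>  S0   S1  S3 
   S1   S2  S3 
 * S2   S2  S2 
   S3   S3  S3 
(> = start, * = accepting)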